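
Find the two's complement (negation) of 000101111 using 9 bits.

Original: 000101111
Step 1 - Invert all bits: 111010000
Step 2 - Add 1: 111010001
Verification: 000101111 + 111010001 = 1000000000; discarding the end carry (carry out of the top bit) leaves the 9-bit value 000000000, as required for x + (-x)



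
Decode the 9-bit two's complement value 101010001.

Binary: 101010001
Sign bit: 1 (negative)
Invert: 010101110
Add 1:  010101111
Magnitude: 010101111 = 128 + 32 + 8 + 4 + 2 + 1 = 175
Value: -175



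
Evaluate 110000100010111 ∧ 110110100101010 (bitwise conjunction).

AND: 1 only when both bits are 1
  110000100010111
& 110110100101010
-----------------
  110000100000010
Decimal: 24855 & 27946 = 24834



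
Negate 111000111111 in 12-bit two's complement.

Original (sign bit 1, negative): 111000111111
Step 1 - Invert all bits: 000111000000
Step 2 - Add 1: 000111000001
Verification: 111000111111 + 000111000001 = 1000000000000; discarding the end carry (carry out of the top bit) leaves the 12-bit value 000000000000, as required for x + (-x)



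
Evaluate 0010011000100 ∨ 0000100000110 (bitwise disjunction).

OR: 1 when either bit is 1
  0010011000100
| 0000100000110
---------------
  0010111000110
Decimal: 1220 | 262 = 1478



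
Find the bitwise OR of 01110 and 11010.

OR: 1 when either bit is 1
  01110
| 11010
-------
  11110
Decimal: 14 | 26 = 30



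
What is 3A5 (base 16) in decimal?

Expand by place value (powers of 16):
Digit values: A = 10
3A5 = 3 × 16^2 + 10 × 16^1 + 5 × 16^0
= 3 × 256 + 10 × 16 + 5 × 1
= 768 + 160 + 5
= 933



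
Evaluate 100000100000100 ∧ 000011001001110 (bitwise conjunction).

AND: 1 only when both bits are 1
  100000100000100
& 000011001001110
-----------------
  000000000000100
Decimal: 16644 & 1614 = 4



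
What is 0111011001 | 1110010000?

OR: 1 when either bit is 1
  0111011001
| 1110010000
------------
  1111011001
Decimal: 473 | 912 = 985



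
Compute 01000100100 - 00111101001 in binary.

Method 1 - Direct subtraction (column by column from the right: bit − bit − borrow-in; if negative, add 2 and borrow 1 from the next column):
borrow: 01111110110
        01000100100
-       00111101001
-------------------
        00000111011

Method 2 - Add two's complement:
Two's complement of 00111101001: invert → 11000010110, add 1 → 11000010111
  01000100100
+ 11000010111
-------------
 100000111011  (end carry out of the top bit = 1)
Discarding the end carry: 00000111011
Decimal check:
  01000100100 = 512 + 32 + 4 = 548
  00111101001 = 256 + 128 + 64 + 32 + 8 + 1 = 489
  548 - 489 = 59, and 00000111011 = 32 + 16 + 8 + 2 + 1 = 59 ✓



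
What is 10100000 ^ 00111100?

XOR: 1 when bits differ
  10100000
^ 00111100
----------
  10011100
Decimal: 160 ^ 60 = 156



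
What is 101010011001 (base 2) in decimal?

Sum of powers of 2 for each 1-bit:
2^0 + 2^3 + 2^4 + 2^7 + 2^9 + 2^11
= 1 + 8 + 16 + 128 + 512 + 2048
= 2713



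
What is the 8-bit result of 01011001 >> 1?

Original: 01011001 (decimal 89)
Shift right by 1 position
Drop the 1 low bit; fill with zero on the left
Result: 00101100 (decimal 44)
Equivalent: 89 >> 1 = 89 ÷ 2^1 = 44



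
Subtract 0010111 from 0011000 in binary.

Method 1 - Direct subtraction (column by column from the right: bit − bit − borrow-in; if negative, add 2 and borrow 1 from the next column):
borrow: 0001110
        0011000
-       0010111
---------------
        0000001

Method 2 - Add two's complement:
Two's complement of 0010111: invert → 1101000, add 1 → 1101001
  0011000
+ 1101001
---------
 10000001  (end carry out of the top bit = 1)
Discarding the end carry: 0000001
Decimal check:
  0011000 = 16 + 8 = 24
  0010111 = 16 + 4 + 2 + 1 = 23
  24 - 23 = 1, and 0000001 = 1 ✓



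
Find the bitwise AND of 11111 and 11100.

AND: 1 only when both bits are 1
  11111
& 11100
-------
  11100
Decimal: 31 & 28 = 28



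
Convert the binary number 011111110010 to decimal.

Sum of powers of 2 for each 1-bit:
2^1 + 2^4 + 2^5 + 2^6 + 2^7 + 2^8 + 2^9 + 2^10
= 2 + 16 + 32 + 64 + 128 + 256 + 512 + 1024
= 2034



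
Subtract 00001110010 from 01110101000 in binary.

Method 1 - Direct subtraction (column by column from the right: bit − bit − borrow-in; if negative, add 2 and borrow 1 from the next column):
borrow: 00011101100
        01110101000
-       00001110010
-------------------
        01100110110

Method 2 - Add two's complement:
Two's complement of 00001110010: invert → 11110001101, add 1 → 11110001110
  01110101000
+ 11110001110
-------------
 101100110110  (end carry out of the top bit = 1)
Discarding the end carry: 01100110110
Decimal check:
  01110101000 = 512 + 256 + 128 + 32 + 8 = 936
  00001110010 = 64 + 32 + 16 + 2 = 114
  936 - 114 = 822, and 01100110110 = 512 + 256 + 32 + 16 + 4 + 2 = 822 ✓



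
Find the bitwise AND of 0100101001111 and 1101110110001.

AND: 1 only when both bits are 1
  0100101001111
& 1101110110001
---------------
  0100100000001
Decimal: 2383 & 7089 = 2305



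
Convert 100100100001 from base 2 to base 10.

Sum of powers of 2 for each 1-bit:
2^0 + 2^5 + 2^8 + 2^11
= 1 + 32 + 256 + 2048
= 2337



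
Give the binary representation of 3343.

Using repeated division by 2:
3343 ÷ 2 = 1671 remainder 1
1671 ÷ 2 = 835 remainder 1
835 ÷ 2 = 417 remainder 1
417 ÷ 2 = 208 remainder 1
208 ÷ 2 = 104 remainder 0
104 ÷ 2 = 52 remainder 0
52 ÷ 2 = 26 remainder 0
26 ÷ 2 = 13 remainder 0
13 ÷ 2 = 6 remainder 1
6 ÷ 2 = 3 remainder 0
3 ÷ 2 = 1 remainder 1
1 ÷ 2 = 0 remainder 1
Reading remainders bottom to top: 110100001111



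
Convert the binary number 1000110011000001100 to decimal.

Sum of powers of 2 for each 1-bit:
2^2 + 2^3 + 2^9 + 2^10 + 2^13 + 2^14 + 2^18
= 4 + 8 + 512 + 1024 + 8192 + 16384 + 262144
= 288268



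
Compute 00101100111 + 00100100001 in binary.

Add column by column from the right: bit + bit + carry-in; write the sum mod 2, carry 1 when the sum is 2 or 3.
carry:  01011001110
        00101100111
+       00100100001
-------------------
       001010001000
(the carry out of the leftmost column, 0, becomes the leading bit)
Decimal check:
  00101100111 = 256 + 64 + 32 + 4 + 2 + 1 = 359
  00100100001 = 256 + 32 + 1 = 289
  359 + 289 = 648, and 001010001000 = 512 + 128 + 8 = 648 ✓



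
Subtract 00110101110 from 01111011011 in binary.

Method 1 - Direct subtraction (column by column from the right: bit − bit − borrow-in; if negative, add 2 and borrow 1 from the next column):
borrow: 00001011000
        01111011011
-       00110101110
-------------------
        01000101101

Method 2 - Add two's complement:
Two's complement of 00110101110: invert → 11001010001, add 1 → 11001010010
  01111011011
+ 11001010010
-------------
 101000101101  (end carry out of the top bit = 1)
Discarding the end carry: 01000101101
Decimal check:
  01111011011 = 512 + 256 + 128 + 64 + 16 + 8 + 2 + 1 = 987
  00110101110 = 256 + 128 + 32 + 8 + 4 + 2 = 430
  987 - 430 = 557, and 01000101101 = 512 + 32 + 8 + 4 + 1 = 557 ✓



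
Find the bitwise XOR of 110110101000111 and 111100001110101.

XOR: 1 when bits differ
  110110101000111
^ 111100001110101
-----------------
  001010100110010
Decimal: 27975 ^ 30837 = 5426



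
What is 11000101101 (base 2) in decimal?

Sum of powers of 2 for each 1-bit:
2^0 + 2^2 + 2^3 + 2^5 + 2^9 + 2^10
= 1 + 4 + 8 + 32 + 512 + 1024
= 1581



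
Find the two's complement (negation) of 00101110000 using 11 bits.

Original: 00101110000
Step 1 - Invert all bits: 11010001111
Step 2 - Add 1: 11010010000
Verification: 00101110000 + 11010010000 = 100000000000; discarding the end carry (carry out of the top bit) leaves the 11-bit value 00000000000, as required for x + (-x)



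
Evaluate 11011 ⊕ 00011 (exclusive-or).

XOR: 1 when bits differ
  11011
^ 00011
-------
  11000
Decimal: 27 ^ 3 = 24



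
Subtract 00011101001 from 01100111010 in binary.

Method 1 - Direct subtraction (column by column from the right: bit − bit − borrow-in; if negative, add 2 and borrow 1 from the next column):
borrow: 00110000010
        01100111010
-       00011101001
-------------------
        01001010001

Method 2 - Add two's complement:
Two's complement of 00011101001: invert → 11100010110, add 1 → 11100010111
  01100111010
+ 11100010111
-------------
 101001010001  (end carry out of the top bit = 1)
Discarding the end carry: 01001010001
Decimal check:
  01100111010 = 512 + 256 + 32 + 16 + 8 + 2 = 826
  00011101001 = 128 + 64 + 32 + 8 + 1 = 233
  826 - 233 = 593, and 01001010001 = 512 + 64 + 16 + 1 = 593 ✓



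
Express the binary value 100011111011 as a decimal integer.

Sum of powers of 2 for each 1-bit:
2^0 + 2^1 + 2^3 + 2^4 + 2^5 + 2^6 + 2^7 + 2^11
= 1 + 2 + 8 + 16 + 32 + 64 + 128 + 2048
= 2299



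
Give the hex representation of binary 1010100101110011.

Group into 4-bit nibbles from right:
  1010 = A
  1001 = 9
  0111 = 7
  0011 = 3
Result: A973



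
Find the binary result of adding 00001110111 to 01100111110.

Add column by column from the right: bit + bit + carry-in; write the sum mod 2, carry 1 when the sum is 2 or 3.
carry:  00011111100
        00001110111
+       01100111110
-------------------
       001110110101
(the carry out of the leftmost column, 0, becomes the leading bit)
Decimal check:
  00001110111 = 64 + 32 + 16 + 4 + 2 + 1 = 119
  01100111110 = 512 + 256 + 32 + 16 + 8 + 4 + 2 = 830
  119 + 830 = 949, and 001110110101 = 512 + 256 + 128 + 32 + 16 + 4 + 1 = 949 ✓



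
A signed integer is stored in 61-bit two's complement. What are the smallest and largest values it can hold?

For 61-bit two's complement:
Minimum: -2^60 = -1152921504606846976
Maximum: 2^60 - 1 = 1152921504606846975



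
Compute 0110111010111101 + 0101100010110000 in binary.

Add column by column from the right: bit + bit + carry-in; write the sum mod 2, carry 1 when the sum is 2 or 3.
carry:  1111000101100000
        0110111010111101
+       0101100010110000
------------------------
       01100011101101101
(the carry out of the leftmost column, 0, becomes the leading bit)
Decimal check:
  0110111010111101 = 16384 + 8192 + 2048 + 1024 + 512 + 128 + 32 + 16 + 8 + 4 + 1 = 28349
  0101100010110000 = 16384 + 4096 + 2048 + 128 + 32 + 16 = 22704
  28349 + 22704 = 51053, and 01100011101101101 = 32768 + 16384 + 1024 + 512 + 256 + 64 + 32 + 8 + 4 + 1 = 51053 ✓



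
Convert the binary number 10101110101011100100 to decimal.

Sum of powers of 2 for each 1-bit:
2^2 + 2^5 + 2^6 + 2^7 + 2^9 + 2^11 + 2^13 + 2^14 + 2^15 + 2^17 + 2^19
= 4 + 32 + 64 + 128 + 512 + 2048 + 8192 + 16384 + 32768 + 131072 + 524288
= 715492



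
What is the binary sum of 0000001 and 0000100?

Add column by column from the right: bit + bit + carry-in; write the sum mod 2, carry 1 when the sum is 2 or 3.
carry:  0000000
        0000001
+       0000100
---------------
       00000101
(the carry out of the leftmost column, 0, becomes the leading bit)
Decimal check:
  0000001 = 1
  0000100 = 4
  1 + 4 = 5, and 00000101 = 4 + 1 = 5 ✓



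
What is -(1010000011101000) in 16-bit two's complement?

Original (sign bit 1, negative): 1010000011101000
Step 1 - Invert all bits: 0101111100010111
Step 2 - Add 1: 0101111100011000
Verification: 1010000011101000 + 0101111100011000 = 10000000000000000; discarding the end carry (carry out of the top bit) leaves the 16-bit value 0000000000000000, as required for x + (-x)



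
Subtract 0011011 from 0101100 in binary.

Method 1 - Direct subtraction (column by column from the right: bit − bit − borrow-in; if negative, add 2 and borrow 1 from the next column):
borrow: 0100110
        0101100
-       0011011
---------------
        0010001

Method 2 - Add two's complement:
Two's complement of 0011011: invert → 1100100, add 1 → 1100101
  0101100
+ 1100101
---------
 10010001  (end carry out of the top bit = 1)
Discarding the end carry: 0010001
Decimal check:
  0101100 = 32 + 8 + 4 = 44
  0011011 = 16 + 8 + 2 + 1 = 27
  44 - 27 = 17, and 0010001 = 16 + 1 = 17 ✓



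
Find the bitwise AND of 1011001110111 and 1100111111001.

AND: 1 only when both bits are 1
  1011001110111
& 1100111111001
---------------
  1000001110001
Decimal: 5751 & 6649 = 4209



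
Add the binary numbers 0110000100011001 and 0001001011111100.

Add column by column from the right: bit + bit + carry-in; write the sum mod 2, carry 1 when the sum is 2 or 3.
carry:  0000011111110000
        0110000100011001
+       0001001011111100
------------------------
       00111010000010101
(the carry out of the leftmost column, 0, becomes the leading bit)
Decimal check:
  0110000100011001 = 16384 + 8192 + 256 + 16 + 8 + 1 = 24857
  0001001011111100 = 4096 + 512 + 128 + 64 + 32 + 16 + 8 + 4 = 4860
  24857 + 4860 = 29717, and 00111010000010101 = 16384 + 8192 + 4096 + 1024 + 16 + 4 + 1 = 29717 ✓



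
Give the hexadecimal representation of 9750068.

Using repeated division by 16 (digits 10–15 are A–F):
9750068 ÷ 16 = 609379 remainder 4
609379 ÷ 16 = 38086 remainder 3
38086 ÷ 16 = 2380 remainder 6
2380 ÷ 16 = 148 remainder 12 (C)
148 ÷ 16 = 9 remainder 4
9 ÷ 16 = 0 remainder 9
Reading remainders bottom to top: 94C634



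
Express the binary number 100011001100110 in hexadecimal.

Group into 4-bit nibbles from right:
  0100 = 4
  0110 = 6
  0110 = 6
  0110 = 6
Result: 4666



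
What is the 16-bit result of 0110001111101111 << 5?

Original: 0110001111101111 (decimal 25583)
Shift left by 5 positions
Append 5 zeros on the right and drop the 5 high bits that overflow the 16-bit width
Result: 0111110111100000 (decimal 32224)
Equivalent: 25583 << 5 = 25583 × 2^5 = 818656, truncated to 16 bits = 32224



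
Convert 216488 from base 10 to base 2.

Using repeated division by 2:
216488 ÷ 2 = 108244 remainder 0
108244 ÷ 2 = 54122 remainder 0
54122 ÷ 2 = 27061 remainder 0
27061 ÷ 2 = 13530 remainder 1
13530 ÷ 2 = 6765 remainder 0
6765 ÷ 2 = 3382 remainder 1
3382 ÷ 2 = 1691 remainder 0
1691 ÷ 2 = 845 remainder 1
845 ÷ 2 = 422 remainder 1
422 ÷ 2 = 211 remainder 0
211 ÷ 2 = 105 remainder 1
105 ÷ 2 = 52 remainder 1
52 ÷ 2 = 26 remainder 0
26 ÷ 2 = 13 remainder 0
13 ÷ 2 = 6 remainder 1
6 ÷ 2 = 3 remainder 0
3 ÷ 2 = 1 remainder 1
1 ÷ 2 = 0 remainder 1
Reading remainders bottom to top: 110100110110101000



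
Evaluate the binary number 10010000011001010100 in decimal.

Sum of powers of 2 for each 1-bit:
2^2 + 2^4 + 2^6 + 2^9 + 2^10 + 2^16 + 2^19
= 4 + 16 + 64 + 512 + 1024 + 65536 + 524288
= 591444



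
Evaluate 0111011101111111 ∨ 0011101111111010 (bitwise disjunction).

OR: 1 when either bit is 1
  0111011101111111
| 0011101111111010
------------------
  0111111111111111
Decimal: 30591 | 15354 = 32767



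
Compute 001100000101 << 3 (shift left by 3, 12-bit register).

Original: 001100000101 (decimal 773)
Shift left by 3 positions
Append 3 zeros on the right and drop the 3 high bits that overflow the 12-bit width
Result: 100000101000 (decimal 2088)
Equivalent: 773 << 3 = 773 × 2^3 = 6184, truncated to 12 bits = 2088



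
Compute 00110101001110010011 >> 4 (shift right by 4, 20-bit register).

Original: 00110101001110010011 (decimal 218003)
Shift right by 4 positions
Drop the 4 low bits; fill with zeros on the left
Result: 00000011010100111001 (decimal 13625)
Equivalent: 218003 >> 4 = 218003 ÷ 2^4 = 13625



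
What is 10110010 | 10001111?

OR: 1 when either bit is 1
  10110010
| 10001111
----------
  10111111
Decimal: 178 | 143 = 191



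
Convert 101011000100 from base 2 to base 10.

Sum of powers of 2 for each 1-bit:
2^2 + 2^6 + 2^7 + 2^9 + 2^11
= 4 + 64 + 128 + 512 + 2048
= 2756



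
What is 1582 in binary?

Using repeated division by 2:
1582 ÷ 2 = 791 remainder 0
791 ÷ 2 = 395 remainder 1
395 ÷ 2 = 197 remainder 1
197 ÷ 2 = 98 remainder 1
98 ÷ 2 = 49 remainder 0
49 ÷ 2 = 24 remainder 1
24 ÷ 2 = 12 remainder 0
12 ÷ 2 = 6 remainder 0
6 ÷ 2 = 3 remainder 0
3 ÷ 2 = 1 remainder 1
1 ÷ 2 = 0 remainder 1
Reading remainders bottom to top: 11000101110



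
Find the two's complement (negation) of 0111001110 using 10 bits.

Original: 0111001110
Step 1 - Invert all bits: 1000110001
Step 2 - Add 1: 1000110010
Verification: 0111001110 + 1000110010 = 10000000000; discarding the end carry (carry out of the top bit) leaves the 10-bit value 0000000000, as required for x + (-x)



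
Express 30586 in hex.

Using repeated division by 16 (digits 10–15 are A–F):
30586 ÷ 16 = 1911 remainder 10 (A)
1911 ÷ 16 = 119 remainder 7
119 ÷ 16 = 7 remainder 7
7 ÷ 16 = 0 remainder 7
Reading remainders bottom to top: 777A



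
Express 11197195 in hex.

Using repeated division by 16 (digits 10–15 are A–F):
11197195 ÷ 16 = 699824 remainder 11 (B)
699824 ÷ 16 = 43739 remainder 0
43739 ÷ 16 = 2733 remainder 11 (B)
2733 ÷ 16 = 170 remainder 13 (D)
170 ÷ 16 = 10 remainder 10 (A)
10 ÷ 16 = 0 remainder 10 (A)
Reading remainders bottom to top: AADB0B



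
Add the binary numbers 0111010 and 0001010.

Add column by column from the right: bit + bit + carry-in; write the sum mod 2, carry 1 when the sum is 2 or 3.
carry:  1110100
        0111010
+       0001010
---------------
       01000100
(the carry out of the leftmost column, 0, becomes the leading bit)
Decimal check:
  0111010 = 32 + 16 + 8 + 2 = 58
  0001010 = 8 + 2 = 10
  58 + 10 = 68, and 01000100 = 64 + 4 = 68 ✓



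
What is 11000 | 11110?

OR: 1 when either bit is 1
  11000
| 11110
-------
  11110
Decimal: 24 | 30 = 30



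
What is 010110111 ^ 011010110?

XOR: 1 when bits differ
  010110111
^ 011010110
-----------
  001100001
Decimal: 183 ^ 214 = 97



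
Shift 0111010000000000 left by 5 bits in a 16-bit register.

Original: 0111010000000000 (decimal 29696)
Shift left by 5 positions
Append 5 zeros on the right and drop the 5 high bits that overflow the 16-bit width
Result: 1000000000000000 (decimal 32768)
Equivalent: 29696 << 5 = 29696 × 2^5 = 950272, truncated to 16 bits = 32768



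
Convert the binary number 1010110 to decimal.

Sum of powers of 2 for each 1-bit:
2^1 + 2^2 + 2^4 + 2^6
= 2 + 4 + 16 + 64
= 86



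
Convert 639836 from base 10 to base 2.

Using repeated division by 2:
639836 ÷ 2 = 319918 remainder 0
319918 ÷ 2 = 159959 remainder 0
159959 ÷ 2 = 79979 remainder 1
79979 ÷ 2 = 39989 remainder 1
39989 ÷ 2 = 19994 remainder 1
19994 ÷ 2 = 9997 remainder 0
9997 ÷ 2 = 4998 remainder 1
4998 ÷ 2 = 2499 remainder 0
2499 ÷ 2 = 1249 remainder 1
1249 ÷ 2 = 624 remainder 1
624 ÷ 2 = 312 remainder 0
312 ÷ 2 = 156 remainder 0
156 ÷ 2 = 78 remainder 0
78 ÷ 2 = 39 remainder 0
39 ÷ 2 = 19 remainder 1
19 ÷ 2 = 9 remainder 1
9 ÷ 2 = 4 remainder 1
4 ÷ 2 = 2 remainder 0
2 ÷ 2 = 1 remainder 0
1 ÷ 2 = 0 remainder 1
Reading remainders bottom to top: 10011100001101011100



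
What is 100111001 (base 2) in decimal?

Sum of powers of 2 for each 1-bit:
2^0 + 2^3 + 2^4 + 2^5 + 2^8
= 1 + 8 + 16 + 32 + 256
= 313



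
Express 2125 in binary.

Using repeated division by 2:
2125 ÷ 2 = 1062 remainder 1
1062 ÷ 2 = 531 remainder 0
531 ÷ 2 = 265 remainder 1
265 ÷ 2 = 132 remainder 1
132 ÷ 2 = 66 remainder 0
66 ÷ 2 = 33 remainder 0
33 ÷ 2 = 16 remainder 1
16 ÷ 2 = 8 remainder 0
8 ÷ 2 = 4 remainder 0
4 ÷ 2 = 2 remainder 0
2 ÷ 2 = 1 remainder 0
1 ÷ 2 = 0 remainder 1
Reading remainders bottom to top: 100001001101



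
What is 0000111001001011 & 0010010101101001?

AND: 1 only when both bits are 1
  0000111001001011
& 0010010101101001
------------------
  0000010001001001
Decimal: 3659 & 9577 = 1097



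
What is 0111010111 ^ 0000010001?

XOR: 1 when bits differ
  0111010111
^ 0000010001
------------
  0111000110
Decimal: 471 ^ 17 = 454



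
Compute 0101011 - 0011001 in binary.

Method 1 - Direct subtraction (column by column from the right: bit − bit − borrow-in; if negative, add 2 and borrow 1 from the next column):
borrow: 0100000
        0101011
-       0011001
---------------
        0010010

Method 2 - Add two's complement:
Two's complement of 0011001: invert → 1100110, add 1 → 1100111
  0101011
+ 1100111
---------
 10010010  (end carry out of the top bit = 1)
Discarding the end carry: 0010010
Decimal check:
  0101011 = 32 + 8 + 2 + 1 = 43
  0011001 = 16 + 8 + 1 = 25
  43 - 25 = 18, and 0010010 = 16 + 2 = 18 ✓



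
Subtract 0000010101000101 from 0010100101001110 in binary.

Method 1 - Direct subtraction (column by column from the right: bit − bit − borrow-in; if negative, add 2 and borrow 1 from the next column):
borrow: 0000100000000010
        0010100101001110
-       0000010101000101
------------------------
        0010010000001001

Method 2 - Add two's complement:
Two's complement of 0000010101000101: invert → 1111101010111010, add 1 → 1111101010111011
  0010100101001110
+ 1111101010111011
------------------
 10010010000001001  (end carry out of the top bit = 1)
Discarding the end carry: 0010010000001001
Decimal check:
  0010100101001110 = 8192 + 2048 + 256 + 64 + 8 + 4 + 2 = 10574
  0000010101000101 = 1024 + 256 + 64 + 4 + 1 = 1349
  10574 - 1349 = 9225, and 0010010000001001 = 8192 + 1024 + 8 + 1 = 9225 ✓



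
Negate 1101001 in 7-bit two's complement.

Original (sign bit 1, negative): 1101001
Step 1 - Invert all bits: 0010110
Step 2 - Add 1: 0010111
Verification: 1101001 + 0010111 = 10000000; discarding the end carry (carry out of the top bit) leaves the 7-bit value 0000000, as required for x + (-x)



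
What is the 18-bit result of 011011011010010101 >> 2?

Original: 011011011010010101 (decimal 112277)
Shift right by 2 positions
Drop the 2 low bits; fill with zeros on the left
Result: 000110110110100101 (decimal 28069)
Equivalent: 112277 >> 2 = 112277 ÷ 2^2 = 28069



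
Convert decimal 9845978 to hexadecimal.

Using repeated division by 16 (digits 10–15 are A–F):
9845978 ÷ 16 = 615373 remainder 10 (A)
615373 ÷ 16 = 38460 remainder 13 (D)
38460 ÷ 16 = 2403 remainder 12 (C)
2403 ÷ 16 = 150 remainder 3
150 ÷ 16 = 9 remainder 6
9 ÷ 16 = 0 remainder 9
Reading remainders bottom to top: 963CDA



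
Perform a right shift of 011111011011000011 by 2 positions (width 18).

Original: 011111011011000011 (decimal 128707)
Shift right by 2 positions
Drop the 2 low bits; fill with zeros on the left
Result: 000111110110110000 (decimal 32176)
Equivalent: 128707 >> 2 = 128707 ÷ 2^2 = 32176



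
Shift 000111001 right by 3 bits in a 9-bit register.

Original: 000111001 (decimal 57)
Shift right by 3 positions
Drop the 3 low bits; fill with zeros on the left
Result: 000000111 (decimal 7)
Equivalent: 57 >> 3 = 57 ÷ 2^3 = 7



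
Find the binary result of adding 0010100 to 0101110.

Add column by column from the right: bit + bit + carry-in; write the sum mod 2, carry 1 when the sum is 2 or 3.
carry:  1111000
        0010100
+       0101110
---------------
       01000010
(the carry out of the leftmost column, 0, becomes the leading bit)
Decimal check:
  0010100 = 16 + 4 = 20
  0101110 = 32 + 8 + 4 + 2 = 46
  20 + 46 = 66, and 01000010 = 64 + 2 = 66 ✓



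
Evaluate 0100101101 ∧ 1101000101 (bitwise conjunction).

AND: 1 only when both bits are 1
  0100101101
& 1101000101
------------
  0100000101
Decimal: 301 & 837 = 261



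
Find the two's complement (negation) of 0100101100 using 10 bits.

Original: 0100101100
Step 1 - Invert all bits: 1011010011
Step 2 - Add 1: 1011010100
Verification: 0100101100 + 1011010100 = 10000000000; discarding the end carry (carry out of the top bit) leaves the 10-bit value 0000000000, as required for x + (-x)



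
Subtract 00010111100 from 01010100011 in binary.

Method 1 - Direct subtraction (column by column from the right: bit − bit − borrow-in; if negative, add 2 and borrow 1 from the next column):
borrow: 01111111000
        01010100011
-       00010111100
-------------------
        00111100111

Method 2 - Add two's complement:
Two's complement of 00010111100: invert → 11101000011, add 1 → 11101000100
  01010100011
+ 11101000100
-------------
 100111100111  (end carry out of the top bit = 1)
Discarding the end carry: 00111100111
Decimal check:
  01010100011 = 512 + 128 + 32 + 2 + 1 = 675
  00010111100 = 128 + 32 + 16 + 8 + 4 = 188
  675 - 188 = 487, and 00111100111 = 256 + 128 + 64 + 32 + 4 + 2 + 1 = 487 ✓



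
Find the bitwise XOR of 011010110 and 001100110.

XOR: 1 when bits differ
  011010110
^ 001100110
-----------
  010110000
Decimal: 214 ^ 102 = 176



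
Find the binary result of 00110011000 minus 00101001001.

Method 1 - Direct subtraction (column by column from the right: bit − bit − borrow-in; if negative, add 2 and borrow 1 from the next column):
borrow: 00010011110
        00110011000
-       00101001001
-------------------
        00001001111

Method 2 - Add two's complement:
Two's complement of 00101001001: invert → 11010110110, add 1 → 11010110111
  00110011000
+ 11010110111
-------------
 100001001111  (end carry out of the top bit = 1)
Discarding the end carry: 00001001111
Decimal check:
  00110011000 = 256 + 128 + 16 + 8 = 408
  00101001001 = 256 + 64 + 8 + 1 = 329
  408 - 329 = 79, and 00001001111 = 64 + 8 + 4 + 2 + 1 = 79 ✓



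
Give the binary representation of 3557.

Using repeated division by 2:
3557 ÷ 2 = 1778 remainder 1
1778 ÷ 2 = 889 remainder 0
889 ÷ 2 = 444 remainder 1
444 ÷ 2 = 222 remainder 0
222 ÷ 2 = 111 remainder 0
111 ÷ 2 = 55 remainder 1
55 ÷ 2 = 27 remainder 1
27 ÷ 2 = 13 remainder 1
13 ÷ 2 = 6 remainder 1
6 ÷ 2 = 3 remainder 0
3 ÷ 2 = 1 remainder 1
1 ÷ 2 = 0 remainder 1
Reading remainders bottom to top: 110111100101



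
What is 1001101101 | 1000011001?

OR: 1 when either bit is 1
  1001101101
| 1000011001
------------
  1001111101
Decimal: 621 | 537 = 637



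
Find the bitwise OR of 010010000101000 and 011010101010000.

OR: 1 when either bit is 1
  010010000101000
| 011010101010000
-----------------
  011010101111000
Decimal: 9256 | 13648 = 13688



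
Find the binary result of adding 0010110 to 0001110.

Add column by column from the right: bit + bit + carry-in; write the sum mod 2, carry 1 when the sum is 2 or 3.
carry:  0111100
        0010110
+       0001110
---------------
       00100100
(the carry out of the leftmost column, 0, becomes the leading bit)
Decimal check:
  0010110 = 16 + 4 + 2 = 22
  0001110 = 8 + 4 + 2 = 14
  22 + 14 = 36, and 00100100 = 32 + 4 = 36 ✓



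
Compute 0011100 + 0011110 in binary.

Add column by column from the right: bit + bit + carry-in; write the sum mod 2, carry 1 when the sum is 2 or 3.
carry:  0111000
        0011100
+       0011110
---------------
       00111010
(the carry out of the leftmost column, 0, becomes the leading bit)
Decimal check:
  0011100 = 16 + 8 + 4 = 28
  0011110 = 16 + 8 + 4 + 2 = 30
  28 + 30 = 58, and 00111010 = 32 + 16 + 8 + 2 = 58 ✓



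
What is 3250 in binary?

Using repeated division by 2:
3250 ÷ 2 = 1625 remainder 0
1625 ÷ 2 = 812 remainder 1
812 ÷ 2 = 406 remainder 0
406 ÷ 2 = 203 remainder 0
203 ÷ 2 = 101 remainder 1
101 ÷ 2 = 50 remainder 1
50 ÷ 2 = 25 remainder 0
25 ÷ 2 = 12 remainder 1
12 ÷ 2 = 6 remainder 0
6 ÷ 2 = 3 remainder 0
3 ÷ 2 = 1 remainder 1
1 ÷ 2 = 0 remainder 1
Reading remainders bottom to top: 110010110010



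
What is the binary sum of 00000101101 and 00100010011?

Add column by column from the right: bit + bit + carry-in; write the sum mod 2, carry 1 when the sum is 2 or 3.
carry:  00001111110
        00000101101
+       00100010011
-------------------
       000101000000
(the carry out of the leftmost column, 0, becomes the leading bit)
Decimal check:
  00000101101 = 32 + 8 + 4 + 1 = 45
  00100010011 = 256 + 16 + 2 + 1 = 275
  45 + 275 = 320, and 000101000000 = 256 + 64 = 320 ✓



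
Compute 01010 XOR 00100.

XOR: 1 when bits differ
  01010
^ 00100
-------
  01110
Decimal: 10 ^ 4 = 14



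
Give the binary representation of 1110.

Using repeated division by 2:
1110 ÷ 2 = 555 remainder 0
555 ÷ 2 = 277 remainder 1
277 ÷ 2 = 138 remainder 1
138 ÷ 2 = 69 remainder 0
69 ÷ 2 = 34 remainder 1
34 ÷ 2 = 17 remainder 0
17 ÷ 2 = 8 remainder 1
8 ÷ 2 = 4 remainder 0
4 ÷ 2 = 2 remainder 0
2 ÷ 2 = 1 remainder 0
1 ÷ 2 = 0 remainder 1
Reading remainders bottom to top: 10001010110



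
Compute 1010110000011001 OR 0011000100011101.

OR: 1 when either bit is 1
  1010110000011001
| 0011000100011101
------------------
  1011110100011101
Decimal: 44057 | 12573 = 48413



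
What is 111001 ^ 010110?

XOR: 1 when bits differ
  111001
^ 010110
--------
  101111
Decimal: 57 ^ 22 = 47



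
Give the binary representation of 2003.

Using repeated division by 2:
2003 ÷ 2 = 1001 remainder 1
1001 ÷ 2 = 500 remainder 1
500 ÷ 2 = 250 remainder 0
250 ÷ 2 = 125 remainder 0
125 ÷ 2 = 62 remainder 1
62 ÷ 2 = 31 remainder 0
31 ÷ 2 = 15 remainder 1
15 ÷ 2 = 7 remainder 1
7 ÷ 2 = 3 remainder 1
3 ÷ 2 = 1 remainder 1
1 ÷ 2 = 0 remainder 1
Reading remainders bottom to top: 11111010011



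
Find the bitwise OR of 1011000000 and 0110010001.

OR: 1 when either bit is 1
  1011000000
| 0110010001
------------
  1111010001
Decimal: 704 | 401 = 977



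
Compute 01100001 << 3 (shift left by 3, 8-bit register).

Original: 01100001 (decimal 97)
Shift left by 3 positions
Append 3 zeros on the right and drop the 3 high bits that overflow the 8-bit width
Result: 00001000 (decimal 8)
Equivalent: 97 << 3 = 97 × 2^3 = 776, truncated to 8 bits = 8



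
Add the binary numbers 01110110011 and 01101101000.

Add column by column from the right: bit + bit + carry-in; write the sum mod 2, carry 1 when the sum is 2 or 3.
carry:  11111000000
        01110110011
+       01101101000
-------------------
       011100011011
(the carry out of the leftmost column, 0, becomes the leading bit)
Decimal check:
  01110110011 = 512 + 256 + 128 + 32 + 16 + 2 + 1 = 947
  01101101000 = 512 + 256 + 64 + 32 + 8 = 872
  947 + 872 = 1819, and 011100011011 = 1024 + 512 + 256 + 16 + 8 + 2 + 1 = 1819 ✓



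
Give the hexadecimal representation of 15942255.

Using repeated division by 16 (digits 10–15 are A–F):
15942255 ÷ 16 = 996390 remainder 15 (F)
996390 ÷ 16 = 62274 remainder 6
62274 ÷ 16 = 3892 remainder 2
3892 ÷ 16 = 243 remainder 4
243 ÷ 16 = 15 remainder 3
15 ÷ 16 = 0 remainder 15 (F)
Reading remainders bottom to top: F3426F



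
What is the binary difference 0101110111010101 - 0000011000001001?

Method 1 - Direct subtraction (column by column from the right: bit − bit − borrow-in; if negative, add 2 and borrow 1 from the next column):
borrow: 0000110000010000
        0101110111010101
-       0000011000001001
------------------------
        0101011111001100

Method 2 - Add two's complement:
Two's complement of 0000011000001001: invert → 1111100111110110, add 1 → 1111100111110111
  0101110111010101
+ 1111100111110111
------------------
 10101011111001100  (end carry out of the top bit = 1)
Discarding the end carry: 0101011111001100
Decimal check:
  0101110111010101 = 16384 + 4096 + 2048 + 1024 + 256 + 128 + 64 + 16 + 4 + 1 = 24021
  0000011000001001 = 1024 + 512 + 8 + 1 = 1545
  24021 - 1545 = 22476, and 0101011111001100 = 16384 + 4096 + 1024 + 512 + 256 + 128 + 64 + 8 + 4 = 22476 ✓



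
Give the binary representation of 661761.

Using repeated division by 2:
661761 ÷ 2 = 330880 remainder 1
330880 ÷ 2 = 165440 remainder 0
165440 ÷ 2 = 82720 remainder 0
82720 ÷ 2 = 41360 remainder 0
41360 ÷ 2 = 20680 remainder 0
20680 ÷ 2 = 10340 remainder 0
10340 ÷ 2 = 5170 remainder 0
5170 ÷ 2 = 2585 remainder 0
2585 ÷ 2 = 1292 remainder 1
1292 ÷ 2 = 646 remainder 0
646 ÷ 2 = 323 remainder 0
323 ÷ 2 = 161 remainder 1
161 ÷ 2 = 80 remainder 1
80 ÷ 2 = 40 remainder 0
40 ÷ 2 = 20 remainder 0
20 ÷ 2 = 10 remainder 0
10 ÷ 2 = 5 remainder 0
5 ÷ 2 = 2 remainder 1
2 ÷ 2 = 1 remainder 0
1 ÷ 2 = 0 remainder 1
Reading remainders bottom to top: 10100001100100000001



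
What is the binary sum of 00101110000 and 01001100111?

Add column by column from the right: bit + bit + carry-in; write the sum mod 2, carry 1 when the sum is 2 or 3.
carry:  00011000000
        00101110000
+       01001100111
-------------------
       001111010111
(the carry out of the leftmost column, 0, becomes the leading bit)
Decimal check:
  00101110000 = 256 + 64 + 32 + 16 = 368
  01001100111 = 512 + 64 + 32 + 4 + 2 + 1 = 615
  368 + 615 = 983, and 001111010111 = 512 + 256 + 128 + 64 + 16 + 4 + 2 + 1 = 983 ✓



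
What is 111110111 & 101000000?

AND: 1 only when both bits are 1
  111110111
& 101000000
-----------
  101000000
Decimal: 503 & 320 = 320



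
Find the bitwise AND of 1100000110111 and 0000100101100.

AND: 1 only when both bits are 1
  1100000110111
& 0000100101100
---------------
  0000000100100
Decimal: 6199 & 300 = 36



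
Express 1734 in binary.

Using repeated division by 2:
1734 ÷ 2 = 867 remainder 0
867 ÷ 2 = 433 remainder 1
433 ÷ 2 = 216 remainder 1
216 ÷ 2 = 108 remainder 0
108 ÷ 2 = 54 remainder 0
54 ÷ 2 = 27 remainder 0
27 ÷ 2 = 13 remainder 1
13 ÷ 2 = 6 remainder 1
6 ÷ 2 = 3 remainder 0
3 ÷ 2 = 1 remainder 1
1 ÷ 2 = 0 remainder 1
Reading remainders bottom to top: 11011000110



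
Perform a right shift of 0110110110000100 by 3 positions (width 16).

Original: 0110110110000100 (decimal 28036)
Shift right by 3 positions
Drop the 3 low bits; fill with zeros on the left
Result: 0000110110110000 (decimal 3504)
Equivalent: 28036 >> 3 = 28036 ÷ 2^3 = 3504



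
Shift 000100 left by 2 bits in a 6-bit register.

Original: 000100 (decimal 4)
Shift left by 2 positions
Append 2 zeros on the right
Result: 010000 (decimal 16)
Equivalent: 4 << 2 = 4 × 2^2 = 16



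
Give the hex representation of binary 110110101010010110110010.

Group into 4-bit nibbles from right:
  1101 = D
  1010 = A
  1010 = A
  0101 = 5
  1011 = B
  0010 = 2
Result: DAA5B2



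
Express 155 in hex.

Using repeated division by 16 (digits 10–15 are A–F):
155 ÷ 16 = 9 remainder 11 (B)
9 ÷ 16 = 0 remainder 9
Reading remainders bottom to top: 9B



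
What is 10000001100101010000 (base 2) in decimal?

Sum of powers of 2 for each 1-bit:
2^4 + 2^6 + 2^8 + 2^11 + 2^12 + 2^19
= 16 + 64 + 256 + 2048 + 4096 + 524288
= 530768



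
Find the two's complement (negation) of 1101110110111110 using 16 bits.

Original (sign bit 1, negative): 1101110110111110
Step 1 - Invert all bits: 0010001001000001
Step 2 - Add 1: 0010001001000010
Verification: 1101110110111110 + 0010001001000010 = 10000000000000000; discarding the end carry (carry out of the top bit) leaves the 16-bit value 0000000000000000, as required for x + (-x)



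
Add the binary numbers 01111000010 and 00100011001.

Add column by column from the right: bit + bit + carry-in; write the sum mod 2, carry 1 when the sum is 2 or 3.
carry:  11000000000
        01111000010
+       00100011001
-------------------
       010011011011
(the carry out of the leftmost column, 0, becomes the leading bit)
Decimal check:
  01111000010 = 512 + 256 + 128 + 64 + 2 = 962
  00100011001 = 256 + 16 + 8 + 1 = 281
  962 + 281 = 1243, and 010011011011 = 1024 + 128 + 64 + 16 + 8 + 2 + 1 = 1243 ✓



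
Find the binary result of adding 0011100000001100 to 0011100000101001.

Add column by column from the right: bit + bit + carry-in; write the sum mod 2, carry 1 when the sum is 2 or 3.
carry:  0111000000010000
        0011100000001100
+       0011100000101001
------------------------
       00111000000110101
(the carry out of the leftmost column, 0, becomes the leading bit)
Decimal check:
  0011100000001100 = 8192 + 4096 + 2048 + 8 + 4 = 14348
  0011100000101001 = 8192 + 4096 + 2048 + 32 + 8 + 1 = 14377
  14348 + 14377 = 28725, and 00111000000110101 = 16384 + 8192 + 4096 + 32 + 16 + 4 + 1 = 28725 ✓



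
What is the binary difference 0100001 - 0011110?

Method 1 - Direct subtraction (column by column from the right: bit − bit − borrow-in; if negative, add 2 and borrow 1 from the next column):
borrow: 0111100
        0100001
-       0011110
---------------
        0000011

Method 2 - Add two's complement:
Two's complement of 0011110: invert → 1100001, add 1 → 1100010
  0100001
+ 1100010
---------
 10000011  (end carry out of the top bit = 1)
Discarding the end carry: 0000011
Decimal check:
  0100001 = 32 + 1 = 33
  0011110 = 16 + 8 + 4 + 2 = 30
  33 - 30 = 3, and 0000011 = 2 + 1 = 3 ✓



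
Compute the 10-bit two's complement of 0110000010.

Original: 0110000010
Step 1 - Invert all bits: 1001111101
Step 2 - Add 1: 1001111110
Verification: 0110000010 + 1001111110 = 10000000000; discarding the end carry (carry out of the top bit) leaves the 10-bit value 0000000000, as required for x + (-x)



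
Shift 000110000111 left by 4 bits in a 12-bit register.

Original: 000110000111 (decimal 391)
Shift left by 4 positions
Append 4 zeros on the right and drop the 4 high bits that overflow the 12-bit width
Result: 100001110000 (decimal 2160)
Equivalent: 391 << 4 = 391 × 2^4 = 6256, truncated to 12 bits = 2160



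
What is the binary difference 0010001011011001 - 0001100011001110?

Method 1 - Direct subtraction (column by column from the right: bit − bit − borrow-in; if negative, add 2 and borrow 1 from the next column):
borrow: 0011000000011100
        0010001011011001
-       0001100011001110
------------------------
        0000101000001011

Method 2 - Add two's complement:
Two's complement of 0001100011001110: invert → 1110011100110001, add 1 → 1110011100110010
  0010001011011001
+ 1110011100110010
------------------
 10000101000001011  (end carry out of the top bit = 1)
Discarding the end carry: 0000101000001011
Decimal check:
  0010001011011001 = 8192 + 512 + 128 + 64 + 16 + 8 + 1 = 8921
  0001100011001110 = 4096 + 2048 + 128 + 64 + 8 + 4 + 2 = 6350
  8921 - 6350 = 2571, and 0000101000001011 = 2048 + 512 + 8 + 2 + 1 = 2571 ✓



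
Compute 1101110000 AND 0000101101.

AND: 1 only when both bits are 1
  1101110000
& 0000101101
------------
  0000100000
Decimal: 880 & 45 = 32



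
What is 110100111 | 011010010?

OR: 1 when either bit is 1
  110100111
| 011010010
-----------
  111110111
Decimal: 423 | 210 = 503



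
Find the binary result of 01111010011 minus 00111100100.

Method 1 - Direct subtraction (column by column from the right: bit − bit − borrow-in; if negative, add 2 and borrow 1 from the next column):
borrow: 01111011000
        01111010011
-       00111100100
-------------------
        00111101111

Method 2 - Add two's complement:
Two's complement of 00111100100: invert → 11000011011, add 1 → 11000011100
  01111010011
+ 11000011100
-------------
 100111101111  (end carry out of the top bit = 1)
Discarding the end carry: 00111101111
Decimal check:
  01111010011 = 512 + 256 + 128 + 64 + 16 + 2 + 1 = 979
  00111100100 = 256 + 128 + 64 + 32 + 4 = 484
  979 - 484 = 495, and 00111101111 = 256 + 128 + 64 + 32 + 8 + 4 + 2 + 1 = 495 ✓



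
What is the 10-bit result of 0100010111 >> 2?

Original: 0100010111 (decimal 279)
Shift right by 2 positions
Drop the 2 low bits; fill with zeros on the left
Result: 0001000101 (decimal 69)
Equivalent: 279 >> 2 = 279 ÷ 2^2 = 69



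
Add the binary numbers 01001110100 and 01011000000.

Add column by column from the right: bit + bit + carry-in; write the sum mod 2, carry 1 when the sum is 2 or 3.
carry:  10110000000
        01001110100
+       01011000000
-------------------
       010100110100
(the carry out of the leftmost column, 0, becomes the leading bit)
Decimal check:
  01001110100 = 512 + 64 + 32 + 16 + 4 = 628
  01011000000 = 512 + 128 + 64 = 704
  628 + 704 = 1332, and 010100110100 = 1024 + 256 + 32 + 16 + 4 = 1332 ✓



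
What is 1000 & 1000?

AND: 1 only when both bits are 1
  1000
& 1000
------
  1000
Decimal: 8 & 8 = 8



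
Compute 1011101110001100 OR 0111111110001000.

OR: 1 when either bit is 1
  1011101110001100
| 0111111110001000
------------------
  1111111110001100
Decimal: 48012 | 32648 = 65420

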